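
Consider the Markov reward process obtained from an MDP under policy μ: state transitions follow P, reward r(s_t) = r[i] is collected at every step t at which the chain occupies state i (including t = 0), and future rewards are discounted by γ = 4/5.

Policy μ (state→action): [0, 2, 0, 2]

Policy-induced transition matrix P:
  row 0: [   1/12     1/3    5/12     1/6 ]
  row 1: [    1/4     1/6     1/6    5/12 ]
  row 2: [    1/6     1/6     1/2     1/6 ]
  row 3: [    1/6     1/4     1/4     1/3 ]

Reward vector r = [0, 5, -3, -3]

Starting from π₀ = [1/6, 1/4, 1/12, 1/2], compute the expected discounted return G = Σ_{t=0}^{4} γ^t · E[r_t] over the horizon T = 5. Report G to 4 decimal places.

t=0: π = [0.1667, 0.2500, 0.0833, 0.5000], E[r] = -0.5000, γ^t·E[r] = -0.500000, running G = -0.500000
t=1: π = [0.1736, 0.2361, 0.2778, 0.3125], E[r] = -0.5903, γ^t·E[r] = -0.472222, running G = -0.972222
t=2: π = [0.1719, 0.2216, 0.3287, 0.2778], E[r] = -0.7112, γ^t·E[r] = -0.455185, running G = -1.427407
t=3: π = [0.1708, 0.2185, 0.3424, 0.2684], E[r] = -0.7399, γ^t·E[r] = -0.378815, running G = -1.806222
t=4: π = [0.1706, 0.2175, 0.3459, 0.2660], E[r] = -0.7481, γ^t·E[r] = -0.306416, running G = -2.112639

G = -2.1126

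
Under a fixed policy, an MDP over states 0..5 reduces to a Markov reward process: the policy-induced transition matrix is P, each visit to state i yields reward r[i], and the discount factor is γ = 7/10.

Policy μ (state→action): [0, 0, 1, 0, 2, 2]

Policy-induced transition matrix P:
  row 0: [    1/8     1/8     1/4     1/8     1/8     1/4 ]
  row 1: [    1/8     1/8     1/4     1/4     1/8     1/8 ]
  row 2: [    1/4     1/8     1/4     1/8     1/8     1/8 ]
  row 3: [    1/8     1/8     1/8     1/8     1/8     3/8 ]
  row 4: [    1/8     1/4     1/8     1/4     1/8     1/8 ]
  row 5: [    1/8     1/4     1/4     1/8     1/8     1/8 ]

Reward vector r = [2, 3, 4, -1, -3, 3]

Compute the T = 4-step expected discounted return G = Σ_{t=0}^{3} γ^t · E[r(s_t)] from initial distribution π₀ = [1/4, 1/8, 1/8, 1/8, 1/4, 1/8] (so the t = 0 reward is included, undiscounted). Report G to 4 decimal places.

G = 3.4000

t=0: π = [0.2500, 0.1250, 0.1250, 0.1250, 0.2500, 0.1250], E[r] = 0.8750, γ^t·E[r] = 0.875000, running G = 0.875000
t=1: π = [0.1406, 0.1719, 0.2031, 0.1719, 0.1250, 0.1875], E[r] = 1.6250, γ^t·E[r] = 1.137500, running G = 2.012500
t=2: π = [0.1504, 0.1641, 0.2129, 0.1621, 0.1250, 0.1855], E[r] = 1.6641, γ^t·E[r] = 0.815391, running G = 2.827891
t=3: π = [0.1516, 0.1638, 0.2141, 0.1611, 0.1250, 0.1843], E[r] = 1.6680, γ^t·E[r] = 0.572113, running G = 3.400004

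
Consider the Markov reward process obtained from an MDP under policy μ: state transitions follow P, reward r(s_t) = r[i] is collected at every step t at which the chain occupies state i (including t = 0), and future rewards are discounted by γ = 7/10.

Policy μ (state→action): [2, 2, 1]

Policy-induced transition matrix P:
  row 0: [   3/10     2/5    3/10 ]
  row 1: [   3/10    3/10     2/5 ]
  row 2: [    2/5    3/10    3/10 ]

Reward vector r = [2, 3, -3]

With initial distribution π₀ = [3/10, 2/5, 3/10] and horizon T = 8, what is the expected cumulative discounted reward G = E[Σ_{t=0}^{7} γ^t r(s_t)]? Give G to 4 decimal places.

G = 2.3025

t=0: π = [0.3000, 0.4000, 0.3000], E[r] = 0.9000, γ^t·E[r] = 0.900000, running G = 0.900000
t=1: π = [0.3300, 0.3300, 0.3400], E[r] = 0.6300, γ^t·E[r] = 0.441000, running G = 1.341000
t=2: π = [0.3340, 0.3330, 0.3330], E[r] = 0.6680, γ^t·E[r] = 0.327320, running G = 1.668320
t=3: π = [0.3333, 0.3334, 0.3333], E[r] = 0.6669, γ^t·E[r] = 0.228747, running G = 1.897067
t=4: π = [0.3333, 0.3333, 0.3333], E[r] = 0.6666, γ^t·E[r] = 0.160058, running G = 2.057125
t=5: π = [0.3333, 0.3333, 0.3333], E[r] = 0.6667, γ^t·E[r] = 0.112047, running G = 2.169171
t=6: π = [0.3333, 0.3333, 0.3333], E[r] = 0.6667, γ^t·E[r] = 0.078433, running G = 2.247604
t=7: π = [0.3333, 0.3333, 0.3333], E[r] = 0.6667, γ^t·E[r] = 0.054903, running G = 2.302507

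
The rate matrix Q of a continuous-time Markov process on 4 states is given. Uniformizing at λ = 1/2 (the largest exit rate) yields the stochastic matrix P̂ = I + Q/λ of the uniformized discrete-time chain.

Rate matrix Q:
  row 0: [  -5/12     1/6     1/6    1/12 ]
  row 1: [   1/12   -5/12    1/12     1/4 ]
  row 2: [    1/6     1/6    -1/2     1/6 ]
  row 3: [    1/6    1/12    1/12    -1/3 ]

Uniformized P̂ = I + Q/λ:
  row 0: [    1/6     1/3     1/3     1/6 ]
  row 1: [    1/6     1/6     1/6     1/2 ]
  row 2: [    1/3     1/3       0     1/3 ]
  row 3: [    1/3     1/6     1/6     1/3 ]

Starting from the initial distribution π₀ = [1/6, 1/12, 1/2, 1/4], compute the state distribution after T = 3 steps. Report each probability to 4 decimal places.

π = [0.2546, 0.2392, 0.1736, 0.3326]

t=0: π = [0.1667, 0.0833, 0.5000, 0.2500]
t=1: π = [0.2917, 0.2778, 0.1111, 0.3194]
t=2: π = [0.2384, 0.2338, 0.1968, 0.3310]
t=3: π = [0.2546, 0.2392, 0.1736, 0.3326]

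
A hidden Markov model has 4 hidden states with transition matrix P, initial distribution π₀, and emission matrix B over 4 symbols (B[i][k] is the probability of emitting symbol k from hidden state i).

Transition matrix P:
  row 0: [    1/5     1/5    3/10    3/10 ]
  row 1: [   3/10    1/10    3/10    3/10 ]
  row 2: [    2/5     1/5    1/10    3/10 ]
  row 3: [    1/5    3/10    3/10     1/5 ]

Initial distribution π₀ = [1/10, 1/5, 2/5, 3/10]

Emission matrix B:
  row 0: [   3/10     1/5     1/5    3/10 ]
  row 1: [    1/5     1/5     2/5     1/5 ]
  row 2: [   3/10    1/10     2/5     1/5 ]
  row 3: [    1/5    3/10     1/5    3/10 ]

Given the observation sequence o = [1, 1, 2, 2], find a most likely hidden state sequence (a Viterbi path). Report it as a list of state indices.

path = [3, 3, 1, 2]

t=0: δ = [2.000e-02, 4.000e-02, 4.000e-02, 9.000e-02]  (obs o_0=1)
t=1: δ = [3.600e-03, 5.400e-03, 2.700e-03, 5.400e-03]  ψ = [3, 3, 3, 3]  (obs o_1=1)
t=2: δ = [3.240e-04, 6.480e-04, 6.480e-04, 3.240e-04]  ψ = [1, 3, 1, 1]  (obs o_2=2)
t=3: δ = [5.184e-05, 5.184e-05, 7.776e-05, 3.888e-05]  ψ = [2, 2, 1, 1]  (obs o_3=2)
backtrack: best end state = 2; path = [3, 3, 1, 2]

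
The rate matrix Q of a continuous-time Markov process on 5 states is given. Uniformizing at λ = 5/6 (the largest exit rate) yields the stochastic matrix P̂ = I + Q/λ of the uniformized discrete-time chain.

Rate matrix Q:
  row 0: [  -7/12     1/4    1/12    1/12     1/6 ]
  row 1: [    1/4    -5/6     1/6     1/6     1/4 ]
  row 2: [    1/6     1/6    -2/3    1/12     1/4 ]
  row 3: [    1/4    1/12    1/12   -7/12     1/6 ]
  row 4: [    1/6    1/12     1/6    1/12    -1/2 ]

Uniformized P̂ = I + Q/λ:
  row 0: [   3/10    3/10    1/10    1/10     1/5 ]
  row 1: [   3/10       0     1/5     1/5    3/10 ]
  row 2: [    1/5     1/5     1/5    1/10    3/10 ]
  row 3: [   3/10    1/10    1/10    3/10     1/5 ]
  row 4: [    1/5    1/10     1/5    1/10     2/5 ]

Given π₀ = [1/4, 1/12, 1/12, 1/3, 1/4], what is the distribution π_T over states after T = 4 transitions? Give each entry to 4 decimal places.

π = [0.2554, 0.1519, 0.1599, 0.1443, 0.2886]

t=0: π = [0.2500, 0.0833, 0.0833, 0.3333, 0.2500]
t=1: π = [0.2667, 0.1500, 0.1417, 0.1750, 0.2667]
t=2: π = [0.2592, 0.1525, 0.1558, 0.1500, 0.2825]
t=3: π = [0.2562, 0.1522, 0.1591, 0.1453, 0.2873]
t=4: π = [0.2554, 0.1519, 0.1599, 0.1443, 0.2886]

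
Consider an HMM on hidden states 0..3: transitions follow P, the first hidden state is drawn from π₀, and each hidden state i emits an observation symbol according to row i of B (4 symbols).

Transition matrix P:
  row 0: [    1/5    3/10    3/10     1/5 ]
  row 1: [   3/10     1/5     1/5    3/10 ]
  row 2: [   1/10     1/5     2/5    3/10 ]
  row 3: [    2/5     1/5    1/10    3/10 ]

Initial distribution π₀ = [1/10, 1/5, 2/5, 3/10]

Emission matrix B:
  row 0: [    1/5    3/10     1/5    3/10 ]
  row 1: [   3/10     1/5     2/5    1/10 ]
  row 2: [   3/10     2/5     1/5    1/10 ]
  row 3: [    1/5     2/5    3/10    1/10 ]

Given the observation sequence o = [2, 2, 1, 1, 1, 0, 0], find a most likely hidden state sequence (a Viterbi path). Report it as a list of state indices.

t=0: δ = [2.000e-02, 8.000e-02, 8.000e-02, 9.000e-02]  (obs o_0=2)
t=1: δ = [7.200e-03, 7.200e-03, 6.400e-03, 8.100e-03]  ψ = [3, 3, 2, 3]  (obs o_1=2)
t=2: δ = [9.720e-04, 4.320e-04, 1.024e-03, 9.720e-04]  ψ = [3, 0, 2, 3]  (obs o_2=1)
t=3: δ = [1.166e-04, 5.832e-05, 1.638e-04, 1.229e-04]  ψ = [3, 0, 2, 2]  (obs o_3=1)
t=4: δ = [1.475e-05, 6.998e-06, 2.621e-05, 1.966e-05]  ψ = [3, 0, 2, 2]  (obs o_4=1)
t=5: δ = [1.573e-06, 1.573e-06, 3.146e-06, 1.573e-06]  ψ = [3, 2, 2, 2]  (obs o_5=0)
t=6: δ = [1.258e-07, 1.887e-07, 3.775e-07, 1.887e-07]  ψ = [3, 2, 2, 2]  (obs o_6=0)
backtrack: best end state = 2; path = [2, 2, 2, 2, 2, 2, 2]

path = [2, 2, 2, 2, 2, 2, 2]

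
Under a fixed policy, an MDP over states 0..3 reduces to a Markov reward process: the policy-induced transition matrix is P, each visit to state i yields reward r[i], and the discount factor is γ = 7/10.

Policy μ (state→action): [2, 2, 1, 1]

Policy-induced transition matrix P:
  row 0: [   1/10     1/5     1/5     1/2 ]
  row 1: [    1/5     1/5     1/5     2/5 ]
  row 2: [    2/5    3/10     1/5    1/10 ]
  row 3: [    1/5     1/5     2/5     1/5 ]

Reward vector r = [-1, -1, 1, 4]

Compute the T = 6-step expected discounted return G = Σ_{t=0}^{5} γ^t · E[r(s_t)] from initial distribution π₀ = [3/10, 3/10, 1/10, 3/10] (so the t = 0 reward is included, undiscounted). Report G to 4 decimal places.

G = 2.7125

t=0: π = [0.3000, 0.3000, 0.1000, 0.3000], E[r] = 0.7000, γ^t·E[r] = 0.700000, running G = 0.700000
t=1: π = [0.1900, 0.2100, 0.2600, 0.3400], E[r] = 1.2200, γ^t·E[r] = 0.854000, running G = 1.554000
t=2: π = [0.2330, 0.2260, 0.2680, 0.2730], E[r] = 0.9010, γ^t·E[r] = 0.441490, running G = 1.995490
t=3: π = [0.2303, 0.2268, 0.2546, 0.2883], E[r] = 0.9507, γ^t·E[r] = 0.326090, running G = 2.321580
t=4: π = [0.2279, 0.2255, 0.2577, 0.2890], E[r] = 0.9603, γ^t·E[r] = 0.230561, running G = 2.552141
t=5: π = [0.2287, 0.2258, 0.2578, 0.2877], E[r] = 0.9541, γ^t·E[r] = 0.160349, running G = 2.712490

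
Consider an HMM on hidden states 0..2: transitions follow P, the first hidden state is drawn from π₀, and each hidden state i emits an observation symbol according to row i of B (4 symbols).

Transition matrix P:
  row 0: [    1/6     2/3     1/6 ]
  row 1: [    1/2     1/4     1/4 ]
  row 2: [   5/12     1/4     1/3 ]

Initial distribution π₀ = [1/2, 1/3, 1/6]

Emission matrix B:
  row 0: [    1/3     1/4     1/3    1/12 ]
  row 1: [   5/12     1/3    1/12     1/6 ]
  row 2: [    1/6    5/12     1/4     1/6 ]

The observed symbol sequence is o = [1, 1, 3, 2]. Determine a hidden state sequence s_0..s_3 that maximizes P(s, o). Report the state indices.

t=0: δ = [1.250e-01, 1.111e-01, 6.944e-02]  (obs o_0=1)
t=1: δ = [1.389e-02, 2.778e-02, 1.157e-02]  ψ = [1, 0, 1]  (obs o_1=1)
t=2: δ = [1.157e-03, 1.543e-03, 1.157e-03]  ψ = [1, 0, 1]  (obs o_2=3)
t=3: δ = [2.572e-04, 6.430e-05, 9.645e-05]  ψ = [1, 0, 1]  (obs o_3=2)
backtrack: best end state = 0; path = [1, 0, 1, 0]

path = [1, 0, 1, 0]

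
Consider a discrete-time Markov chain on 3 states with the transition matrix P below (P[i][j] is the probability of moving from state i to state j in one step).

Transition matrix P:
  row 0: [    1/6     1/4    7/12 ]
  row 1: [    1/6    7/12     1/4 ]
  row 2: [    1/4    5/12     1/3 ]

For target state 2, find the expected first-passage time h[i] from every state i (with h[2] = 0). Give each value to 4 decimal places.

First-step conditioning: h[2] = 0; for i ≠ 2, h[i] = 1 + Σ_k P[i][k]·h[k].
  h[0] = 1 + 1/6·h[0] + 1/4·h[1]
  h[1] = 1 + 1/6·h[0] + 7/12·h[1]
Solving the 2×2 linear system over states ≠ 2 gives exactly h = [24/11, 36/11, 0] (h[2] = 0 is the target).

h = [2.1818, 3.2727, 0.0000]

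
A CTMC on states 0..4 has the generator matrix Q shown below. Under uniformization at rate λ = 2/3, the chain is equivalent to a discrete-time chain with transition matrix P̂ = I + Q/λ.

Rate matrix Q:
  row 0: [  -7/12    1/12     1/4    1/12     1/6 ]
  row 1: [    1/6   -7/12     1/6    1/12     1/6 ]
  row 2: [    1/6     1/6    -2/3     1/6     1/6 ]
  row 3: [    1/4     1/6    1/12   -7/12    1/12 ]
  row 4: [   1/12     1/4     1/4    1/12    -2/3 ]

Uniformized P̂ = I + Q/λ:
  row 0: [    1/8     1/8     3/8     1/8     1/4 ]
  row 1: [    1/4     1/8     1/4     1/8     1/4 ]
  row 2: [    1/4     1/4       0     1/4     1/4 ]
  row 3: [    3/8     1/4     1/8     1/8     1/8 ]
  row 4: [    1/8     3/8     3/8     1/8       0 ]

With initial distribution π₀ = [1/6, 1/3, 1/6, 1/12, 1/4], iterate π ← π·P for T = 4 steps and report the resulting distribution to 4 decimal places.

π = [0.2188, 0.2183, 0.2245, 0.1534, 0.1851]

t=0: π = [0.1667, 0.3333, 0.1667, 0.0833, 0.2500]
t=1: π = [0.2083, 0.2188, 0.2500, 0.1458, 0.1771]
t=2: π = [0.2201, 0.2188, 0.2174, 0.1563, 0.1875]
t=3: π = [0.2186, 0.2186, 0.2271, 0.1522, 0.1836]
t=4: π = [0.2188, 0.2183, 0.2245, 0.1534, 0.1851]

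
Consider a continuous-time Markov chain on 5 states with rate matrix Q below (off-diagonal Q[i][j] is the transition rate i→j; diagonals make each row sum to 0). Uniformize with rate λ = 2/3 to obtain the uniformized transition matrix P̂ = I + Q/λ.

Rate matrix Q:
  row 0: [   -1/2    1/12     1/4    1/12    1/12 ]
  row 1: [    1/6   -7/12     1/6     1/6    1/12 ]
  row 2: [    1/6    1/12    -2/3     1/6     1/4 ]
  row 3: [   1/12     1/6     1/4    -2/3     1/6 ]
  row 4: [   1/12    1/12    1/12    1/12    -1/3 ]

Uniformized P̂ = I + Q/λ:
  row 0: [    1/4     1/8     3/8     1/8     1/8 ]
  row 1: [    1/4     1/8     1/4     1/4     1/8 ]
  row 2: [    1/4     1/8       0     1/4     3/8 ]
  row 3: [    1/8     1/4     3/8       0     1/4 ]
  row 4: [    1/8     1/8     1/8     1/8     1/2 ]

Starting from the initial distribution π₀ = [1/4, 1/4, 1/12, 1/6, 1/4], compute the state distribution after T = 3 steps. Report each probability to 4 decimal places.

t=0: π = [0.2500, 0.2500, 0.0833, 0.1667, 0.2500]
t=1: π = [0.1979, 0.1458, 0.2500, 0.1458, 0.2604]
t=2: π = [0.1992, 0.1432, 0.1979, 0.1563, 0.3034]
t=3: π = [0.1925, 0.1445, 0.2070, 0.1481, 0.3078]

π = [0.1925, 0.1445, 0.2070, 0.1481, 0.3078]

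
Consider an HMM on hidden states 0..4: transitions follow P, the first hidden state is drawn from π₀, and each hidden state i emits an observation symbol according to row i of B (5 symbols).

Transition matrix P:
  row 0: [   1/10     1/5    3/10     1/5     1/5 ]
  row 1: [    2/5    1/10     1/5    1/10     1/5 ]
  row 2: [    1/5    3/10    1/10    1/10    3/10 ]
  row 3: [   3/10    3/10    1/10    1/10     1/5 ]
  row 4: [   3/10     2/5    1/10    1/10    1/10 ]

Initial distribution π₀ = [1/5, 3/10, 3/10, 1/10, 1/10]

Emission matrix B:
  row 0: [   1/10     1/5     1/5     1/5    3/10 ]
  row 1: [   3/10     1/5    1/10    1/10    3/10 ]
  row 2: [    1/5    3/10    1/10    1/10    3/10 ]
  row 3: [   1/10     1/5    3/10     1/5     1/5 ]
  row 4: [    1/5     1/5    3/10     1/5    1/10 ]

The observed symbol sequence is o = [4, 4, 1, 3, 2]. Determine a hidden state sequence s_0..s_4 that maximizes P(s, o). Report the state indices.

t=0: δ = [6.000e-02, 9.000e-02, 9.000e-02, 2.000e-02, 1.000e-02]  (obs o_0=4)
t=1: δ = [1.080e-02, 8.100e-03, 5.400e-03, 2.400e-03, 2.700e-03]  ψ = [1, 2, 0, 0, 2]  (obs o_1=4)
t=2: δ = [6.480e-04, 4.320e-04, 9.720e-04, 4.320e-04, 4.320e-04]  ψ = [1, 0, 0, 0, 0]  (obs o_2=1)
t=3: δ = [3.888e-05, 2.916e-05, 1.944e-05, 2.592e-05, 5.832e-05]  ψ = [2, 2, 0, 0, 2]  (obs o_3=3)
t=4: δ = [3.499e-06, 2.333e-06, 1.166e-06, 2.333e-06, 2.333e-06]  ψ = [4, 4, 0, 0, 0]  (obs o_4=2)
backtrack: best end state = 0; path = [1, 0, 2, 4, 0]

path = [1, 0, 2, 4, 0]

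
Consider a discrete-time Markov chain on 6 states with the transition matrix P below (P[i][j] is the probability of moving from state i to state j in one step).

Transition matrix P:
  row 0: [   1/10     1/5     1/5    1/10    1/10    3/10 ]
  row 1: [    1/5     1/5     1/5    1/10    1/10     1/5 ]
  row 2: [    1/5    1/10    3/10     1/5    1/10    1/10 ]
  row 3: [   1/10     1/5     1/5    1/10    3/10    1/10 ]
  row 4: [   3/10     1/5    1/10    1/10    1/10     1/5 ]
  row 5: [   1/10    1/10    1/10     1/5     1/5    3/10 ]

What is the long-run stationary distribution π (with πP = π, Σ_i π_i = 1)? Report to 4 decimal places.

π = [0.1641, 0.1612, 0.1830, 0.1388, 0.1482, 0.2047]

Balance equations π_j = Σ_i π_i·P[i][j]:
  π_0 = 1/10·π_0 + 1/5·π_1 + 1/5·π_2 + 1/10·π_3 + 3/10·π_4 + 1/10·π_5
  π_1 = 1/5·π_0 + 1/5·π_1 + 1/10·π_2 + 1/5·π_3 + 1/5·π_4 + 1/10·π_5
  π_2 = 1/5·π_0 + 1/5·π_1 + 3/10·π_2 + 1/5·π_3 + 1/10·π_4 + 1/10·π_5
  π_3 = 1/10·π_0 + 1/10·π_1 + 1/5·π_2 + 1/10·π_3 + 1/10·π_4 + 1/5·π_5
  π_4 = 1/10·π_0 + 1/10·π_1 + 1/10·π_2 + 3/10·π_3 + 1/10·π_4 + 1/5·π_5
  normalize: π_0 + π_1 + π_2 + π_3 + π_4 + π_5 = 1
Solving the linear system gives exactly π = [421/2566, 1448/8981, 1174/6415, 12463/89810, 6656/44905, 9192/44905].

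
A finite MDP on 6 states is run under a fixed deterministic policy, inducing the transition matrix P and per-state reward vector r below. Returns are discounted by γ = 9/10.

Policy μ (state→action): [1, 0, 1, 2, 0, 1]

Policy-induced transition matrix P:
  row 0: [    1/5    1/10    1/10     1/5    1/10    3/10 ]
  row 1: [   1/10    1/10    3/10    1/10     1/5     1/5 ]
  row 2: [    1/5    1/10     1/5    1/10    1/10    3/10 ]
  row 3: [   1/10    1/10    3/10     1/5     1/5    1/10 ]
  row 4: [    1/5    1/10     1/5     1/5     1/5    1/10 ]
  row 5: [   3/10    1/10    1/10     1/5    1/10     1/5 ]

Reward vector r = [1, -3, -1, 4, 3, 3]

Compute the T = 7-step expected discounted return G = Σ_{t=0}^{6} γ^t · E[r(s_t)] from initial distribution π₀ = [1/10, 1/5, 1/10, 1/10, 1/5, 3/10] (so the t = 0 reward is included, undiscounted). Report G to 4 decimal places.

G = 7.3305

t=0: π = [0.1000, 0.2000, 0.1000, 0.1000, 0.2000, 0.3000], E[r] = 1.3000, γ^t·E[r] = 1.300000, running G = 1.300000
t=1: π = [0.2000, 0.1000, 0.1900, 0.1700, 0.1500, 0.1900], E[r] = 1.4100, γ^t·E[r] = 1.269000, running G = 2.569000
t=2: π = [0.1920, 0.1000, 0.1880, 0.1710, 0.1420, 0.2070], E[r] = 1.4350, γ^t·E[r] = 1.162350, running G = 3.731350
t=3: π = [0.1936, 0.1000, 0.1872, 0.1712, 0.1413, 0.2067], E[r] = 1.4352, γ^t·E[r] = 1.046261, running G = 4.777611
t=4: π = [0.1936, 0.1000, 0.1871, 0.1713, 0.1413, 0.2068], E[r] = 1.4358, γ^t·E[r] = 0.942042, running G = 5.719652
t=5: π = [0.1936, 0.1000, 0.1871, 0.1713, 0.1413, 0.2068], E[r] = 1.4358, γ^t·E[r] = 0.847838, running G = 6.567490
t=6: π = [0.1936, 0.1000, 0.1871, 0.1713, 0.1413, 0.2068], E[r] = 1.4358, γ^t·E[r] = 0.763052, running G = 7.330542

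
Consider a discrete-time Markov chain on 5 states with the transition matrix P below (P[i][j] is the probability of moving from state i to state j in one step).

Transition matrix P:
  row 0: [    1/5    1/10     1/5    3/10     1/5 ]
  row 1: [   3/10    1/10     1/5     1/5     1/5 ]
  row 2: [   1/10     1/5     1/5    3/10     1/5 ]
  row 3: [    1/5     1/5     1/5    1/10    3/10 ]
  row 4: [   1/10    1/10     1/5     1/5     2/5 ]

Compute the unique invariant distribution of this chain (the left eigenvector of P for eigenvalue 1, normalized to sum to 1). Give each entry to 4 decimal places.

π = [0.1665, 0.1415, 0.2000, 0.2151, 0.2769]

Balance equations π_j = Σ_i π_i·P[i][j]:
  π_0 = 1/5·π_0 + 3/10·π_1 + 1/10·π_2 + 1/5·π_3 + 1/10·π_4
  π_1 = 1/10·π_0 + 1/10·π_1 + 1/5·π_2 + 1/5·π_3 + 1/10·π_4
  π_2 = 1/5·π_0 + 1/5·π_1 + 1/5·π_2 + 1/5·π_3 + 1/5·π_4
  π_3 = 3/10·π_0 + 1/5·π_1 + 3/10·π_2 + 1/10·π_3 + 1/5·π_4
  normalize: π_0 + π_1 + π_2 + π_3 + π_4 = 1
Solving the linear system gives exactly π = [407/2445, 346/2445, 1/5, 526/2445, 677/2445].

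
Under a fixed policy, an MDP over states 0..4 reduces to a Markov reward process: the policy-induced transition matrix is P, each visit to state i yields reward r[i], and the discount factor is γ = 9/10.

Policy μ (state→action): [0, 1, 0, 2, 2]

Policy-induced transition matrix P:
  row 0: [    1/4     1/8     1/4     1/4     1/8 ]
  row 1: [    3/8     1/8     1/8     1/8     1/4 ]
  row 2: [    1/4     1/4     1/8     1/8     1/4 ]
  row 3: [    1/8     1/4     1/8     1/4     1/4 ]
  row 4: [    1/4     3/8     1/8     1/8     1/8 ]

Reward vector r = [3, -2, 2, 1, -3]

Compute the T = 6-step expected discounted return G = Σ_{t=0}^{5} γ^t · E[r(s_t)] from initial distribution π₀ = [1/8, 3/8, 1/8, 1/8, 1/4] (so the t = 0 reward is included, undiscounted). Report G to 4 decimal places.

G = 0.1686

t=0: π = [0.1250, 0.3750, 0.1250, 0.1250, 0.2500], E[r] = -0.7500, γ^t·E[r] = -0.750000, running G = -0.750000
t=1: π = [0.2813, 0.2188, 0.1406, 0.1563, 0.2031], E[r] = 0.2344, γ^t·E[r] = 0.210938, running G = -0.539063
t=2: π = [0.2578, 0.2129, 0.1602, 0.1797, 0.1895], E[r] = 0.2793, γ^t·E[r] = 0.226230, running G = -0.312832
t=3: π = [0.2542, 0.2148, 0.1572, 0.1797, 0.1941], E[r] = 0.2446, γ^t·E[r] = 0.178334, running G = -0.134498
t=4: π = [0.2544, 0.2156, 0.1568, 0.1792, 0.1940], E[r] = 0.2428, γ^t·E[r] = 0.159280, running G = 0.024782
t=5: π = [0.2546, 0.2155, 0.1568, 0.1792, 0.1940], E[r] = 0.2436, γ^t·E[r] = 0.143847, running G = 0.168629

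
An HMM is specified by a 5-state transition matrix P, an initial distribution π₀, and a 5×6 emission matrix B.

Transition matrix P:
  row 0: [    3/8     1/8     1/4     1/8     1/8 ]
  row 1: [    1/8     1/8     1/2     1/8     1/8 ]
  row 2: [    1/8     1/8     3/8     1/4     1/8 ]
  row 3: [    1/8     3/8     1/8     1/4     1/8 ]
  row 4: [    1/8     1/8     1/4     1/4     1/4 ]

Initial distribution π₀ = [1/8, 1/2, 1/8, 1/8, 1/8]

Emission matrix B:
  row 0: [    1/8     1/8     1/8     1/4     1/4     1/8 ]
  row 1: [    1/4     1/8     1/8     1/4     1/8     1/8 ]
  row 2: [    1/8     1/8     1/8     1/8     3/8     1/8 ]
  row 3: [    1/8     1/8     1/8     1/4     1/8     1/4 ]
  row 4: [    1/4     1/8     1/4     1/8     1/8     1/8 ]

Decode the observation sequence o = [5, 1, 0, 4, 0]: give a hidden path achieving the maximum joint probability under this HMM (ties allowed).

path = [1, 2, 2, 2, 2]

t=0: δ = [1.562e-02, 6.250e-02, 1.562e-02, 3.125e-02, 1.562e-02]  (obs o_0=5)
t=1: δ = [9.766e-04, 1.465e-03, 3.906e-03, 9.766e-04, 9.766e-04]  ψ = [1, 3, 1, 1, 1]  (obs o_1=1)
t=2: δ = [6.104e-05, 1.221e-04, 1.831e-04, 1.221e-04, 1.221e-04]  ψ = [2, 2, 2, 2, 2]  (obs o_2=0)
t=3: δ = [5.722e-06, 5.722e-06, 2.575e-05, 5.722e-06, 3.815e-06]  ψ = [0, 3, 2, 2, 4]  (obs o_3=4)
t=4: δ = [4.023e-07, 8.047e-07, 1.207e-06, 8.047e-07, 8.047e-07]  ψ = [2, 2, 2, 2, 2]  (obs o_4=0)
backtrack: best end state = 2; path = [1, 2, 2, 2, 2]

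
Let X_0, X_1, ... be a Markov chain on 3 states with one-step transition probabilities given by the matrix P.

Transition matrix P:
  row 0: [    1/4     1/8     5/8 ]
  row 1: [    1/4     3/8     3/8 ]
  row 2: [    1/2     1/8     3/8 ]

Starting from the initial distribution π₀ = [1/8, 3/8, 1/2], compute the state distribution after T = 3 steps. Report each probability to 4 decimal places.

t=0: π = [0.1250, 0.3750, 0.5000]
t=1: π = [0.3750, 0.2188, 0.4063]
t=2: π = [0.3516, 0.1797, 0.4688]
t=3: π = [0.3672, 0.1699, 0.4629]

π = [0.3672, 0.1699, 0.4629]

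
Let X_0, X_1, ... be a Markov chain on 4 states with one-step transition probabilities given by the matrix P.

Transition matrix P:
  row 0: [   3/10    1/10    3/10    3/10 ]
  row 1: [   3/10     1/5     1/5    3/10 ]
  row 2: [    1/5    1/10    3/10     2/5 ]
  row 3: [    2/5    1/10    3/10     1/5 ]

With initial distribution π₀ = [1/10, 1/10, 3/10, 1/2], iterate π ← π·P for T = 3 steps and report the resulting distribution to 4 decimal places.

t=0: π = [0.1000, 0.1000, 0.3000, 0.5000]
t=1: π = [0.3200, 0.1100, 0.2900, 0.2800]
t=2: π = [0.2990, 0.1110, 0.2890, 0.3010]
t=3: π = [0.3012, 0.1111, 0.2889, 0.2988]

π = [0.3012, 0.1111, 0.2889, 0.2988]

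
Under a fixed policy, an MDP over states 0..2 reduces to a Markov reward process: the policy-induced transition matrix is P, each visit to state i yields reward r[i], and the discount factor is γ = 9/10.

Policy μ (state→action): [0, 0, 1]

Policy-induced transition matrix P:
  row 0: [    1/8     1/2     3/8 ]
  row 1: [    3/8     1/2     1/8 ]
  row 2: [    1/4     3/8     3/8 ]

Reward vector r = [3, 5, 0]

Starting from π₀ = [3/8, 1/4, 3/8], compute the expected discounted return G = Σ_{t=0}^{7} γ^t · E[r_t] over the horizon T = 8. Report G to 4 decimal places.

t=0: π = [0.3750, 0.2500, 0.3750], E[r] = 2.3750, γ^t·E[r] = 2.375000, running G = 2.375000
t=1: π = [0.2344, 0.4531, 0.3125], E[r] = 2.9688, γ^t·E[r] = 2.671875, running G = 5.046875
t=2: π = [0.2773, 0.4609, 0.2617], E[r] = 3.1367, γ^t·E[r] = 2.540742, running G = 7.587617
t=3: π = [0.2729, 0.4673, 0.2598], E[r] = 3.1553, γ^t·E[r] = 2.300194, running G = 9.887812
t=4: π = [0.2743, 0.4675, 0.2582], E[r] = 3.1605, γ^t·E[r] = 2.073619, running G = 11.961430
t=5: π = [0.2742, 0.4677, 0.2581], E[r] = 3.1611, γ^t·E[r] = 1.866599, running G = 13.828030
t=6: π = [0.2742, 0.4677, 0.2581], E[r] = 3.1613, γ^t·E[r] = 1.680027, running G = 15.508056
t=7: π = [0.2742, 0.4677, 0.2581], E[r] = 3.1613, γ^t·E[r] = 1.512033, running G = 17.020089

G = 17.0201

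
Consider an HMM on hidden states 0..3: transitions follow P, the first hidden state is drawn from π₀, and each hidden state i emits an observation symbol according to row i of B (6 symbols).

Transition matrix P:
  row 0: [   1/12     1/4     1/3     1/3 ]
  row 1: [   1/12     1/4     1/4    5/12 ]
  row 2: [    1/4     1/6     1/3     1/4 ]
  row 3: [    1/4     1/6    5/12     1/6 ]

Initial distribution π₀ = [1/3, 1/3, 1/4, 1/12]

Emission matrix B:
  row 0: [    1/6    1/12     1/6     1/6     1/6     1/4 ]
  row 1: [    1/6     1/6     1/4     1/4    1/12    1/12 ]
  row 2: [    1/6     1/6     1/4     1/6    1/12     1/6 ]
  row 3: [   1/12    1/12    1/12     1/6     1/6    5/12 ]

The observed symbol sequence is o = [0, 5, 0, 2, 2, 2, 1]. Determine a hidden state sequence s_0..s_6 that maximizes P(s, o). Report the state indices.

path = [1, 3, 2, 2, 2, 2, 2]

t=0: δ = [5.556e-02, 5.556e-02, 4.167e-02, 6.944e-03]  (obs o_0=0)
t=1: δ = [2.604e-03, 1.157e-03, 3.086e-03, 9.645e-03]  ψ = [2, 0, 0, 1]  (obs o_1=5)
t=2: δ = [4.019e-04, 2.679e-04, 6.698e-04, 1.340e-04]  ψ = [3, 3, 3, 3]  (obs o_2=0)
t=3: δ = [2.791e-05, 2.791e-05, 5.582e-05, 1.395e-05]  ψ = [2, 2, 2, 2]  (obs o_3=2)
t=4: δ = [2.326e-06, 2.326e-06, 4.651e-06, 1.163e-06]  ψ = [2, 2, 2, 2]  (obs o_4=2)
t=5: δ = [1.938e-07, 1.938e-07, 3.876e-07, 9.690e-08]  ψ = [2, 2, 2, 2]  (obs o_5=2)
t=6: δ = [8.075e-09, 1.077e-08, 2.153e-08, 8.075e-09]  ψ = [2, 2, 2, 2]  (obs o_6=1)
backtrack: best end state = 2; path = [1, 3, 2, 2, 2, 2, 2]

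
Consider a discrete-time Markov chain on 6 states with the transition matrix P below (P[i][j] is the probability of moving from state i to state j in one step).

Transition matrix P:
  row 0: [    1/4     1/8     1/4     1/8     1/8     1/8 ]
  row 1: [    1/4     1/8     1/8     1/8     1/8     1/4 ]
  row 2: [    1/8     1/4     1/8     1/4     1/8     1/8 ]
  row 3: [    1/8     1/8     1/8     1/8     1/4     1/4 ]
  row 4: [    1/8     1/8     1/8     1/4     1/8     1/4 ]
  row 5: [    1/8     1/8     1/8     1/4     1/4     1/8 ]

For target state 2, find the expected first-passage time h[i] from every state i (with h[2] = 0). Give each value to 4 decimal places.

h = [5.9077, 6.7692, 0.0000, 6.8923, 6.8923, 6.8923]

First-step conditioning: h[2] = 0; for i ≠ 2, h[i] = 1 + Σ_k P[i][k]·h[k].
  h[0] = 1 + 1/4·h[0] + 1/8·h[1] + 1/8·h[3] + 1/8·h[4] + 1/8·h[5]
  h[1] = 1 + 1/4·h[0] + 1/8·h[1] + 1/8·h[3] + 1/8·h[4] + 1/4·h[5]
  h[3] = 1 + 1/8·h[0] + 1/8·h[1] + 1/8·h[3] + 1/4·h[4] + 1/4·h[5]
  h[4] = 1 + 1/8·h[0] + 1/8·h[1] + 1/4·h[3] + 1/8·h[4] + 1/4·h[5]
  h[5] = 1 + 1/8·h[0] + 1/8·h[1] + 1/4·h[3] + 1/4·h[4] + 1/8·h[5]
Solving the 5×5 linear system over states ≠ 2 gives exactly h = [384/65, 88/13, 0, 448/65, 448/65, 448/65] (h[2] = 0 is the target).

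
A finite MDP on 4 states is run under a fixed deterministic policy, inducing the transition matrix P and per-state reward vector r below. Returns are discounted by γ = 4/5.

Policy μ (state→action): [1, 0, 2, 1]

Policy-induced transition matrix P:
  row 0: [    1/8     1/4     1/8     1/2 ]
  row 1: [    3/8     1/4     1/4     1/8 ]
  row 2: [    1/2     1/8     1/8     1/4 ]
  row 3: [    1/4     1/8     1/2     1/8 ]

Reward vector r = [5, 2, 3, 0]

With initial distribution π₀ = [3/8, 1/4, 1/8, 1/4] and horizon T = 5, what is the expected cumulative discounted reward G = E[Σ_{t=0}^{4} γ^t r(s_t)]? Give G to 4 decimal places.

G = 8.8361

t=0: π = [0.3750, 0.2500, 0.1250, 0.2500], E[r] = 2.7500, γ^t·E[r] = 2.750000, running G = 2.750000
t=1: π = [0.2656, 0.2031, 0.2500, 0.2813], E[r] = 2.4844, γ^t·E[r] = 1.987500, running G = 4.737500
t=2: π = [0.3047, 0.1836, 0.2559, 0.2559], E[r] = 2.6582, γ^t·E[r] = 1.701250, running G = 6.438750
t=3: π = [0.2988, 0.1860, 0.2439, 0.2712], E[r] = 2.5979, γ^t·E[r] = 1.330125, running G = 7.768875
t=4: π = [0.2969, 0.1856, 0.2500, 0.2675], E[r] = 2.6055, γ^t·E[r] = 1.067213, running G = 8.836088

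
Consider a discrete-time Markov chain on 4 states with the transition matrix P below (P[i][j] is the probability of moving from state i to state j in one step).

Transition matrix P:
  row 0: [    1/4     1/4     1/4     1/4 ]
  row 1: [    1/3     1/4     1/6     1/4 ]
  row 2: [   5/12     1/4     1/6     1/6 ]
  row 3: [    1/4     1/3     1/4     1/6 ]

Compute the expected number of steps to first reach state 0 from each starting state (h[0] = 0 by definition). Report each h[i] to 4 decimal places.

h = [0.0000, 3.0241, 2.7544, 3.2360]

First-step conditioning: h[0] = 0; for i ≠ 0, h[i] = 1 + Σ_k P[i][k]·h[k].
  h[1] = 1 + 1/4·h[1] + 1/6·h[2] + 1/4·h[3]
  h[2] = 1 + 1/4·h[1] + 1/6·h[2] + 1/6·h[3]
  h[3] = 1 + 1/3·h[1] + 1/4·h[2] + 1/6·h[3]
Solving the 3×3 linear system over states ≠ 0 gives exactly h = [0, 1884/623, 1716/623, 288/89] (h[0] = 0 is the target).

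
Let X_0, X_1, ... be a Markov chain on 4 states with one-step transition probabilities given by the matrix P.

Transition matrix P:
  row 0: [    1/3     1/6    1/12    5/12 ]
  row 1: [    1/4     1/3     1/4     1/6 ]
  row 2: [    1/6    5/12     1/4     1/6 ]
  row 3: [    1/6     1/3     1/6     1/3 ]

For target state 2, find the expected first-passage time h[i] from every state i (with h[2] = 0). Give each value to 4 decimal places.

h = [6.4762, 5.3810, 0.0000, 5.8095]

First-step conditioning: h[2] = 0; for i ≠ 2, h[i] = 1 + Σ_k P[i][k]·h[k].
  h[0] = 1 + 1/3·h[0] + 1/6·h[1] + 5/12·h[3]
  h[1] = 1 + 1/4·h[0] + 1/3·h[1] + 1/6·h[3]
  h[3] = 1 + 1/6·h[0] + 1/3·h[1] + 1/3·h[3]
Solving the 3×3 linear system over states ≠ 2 gives exactly h = [136/21, 113/21, 0, 122/21] (h[2] = 0 is the target).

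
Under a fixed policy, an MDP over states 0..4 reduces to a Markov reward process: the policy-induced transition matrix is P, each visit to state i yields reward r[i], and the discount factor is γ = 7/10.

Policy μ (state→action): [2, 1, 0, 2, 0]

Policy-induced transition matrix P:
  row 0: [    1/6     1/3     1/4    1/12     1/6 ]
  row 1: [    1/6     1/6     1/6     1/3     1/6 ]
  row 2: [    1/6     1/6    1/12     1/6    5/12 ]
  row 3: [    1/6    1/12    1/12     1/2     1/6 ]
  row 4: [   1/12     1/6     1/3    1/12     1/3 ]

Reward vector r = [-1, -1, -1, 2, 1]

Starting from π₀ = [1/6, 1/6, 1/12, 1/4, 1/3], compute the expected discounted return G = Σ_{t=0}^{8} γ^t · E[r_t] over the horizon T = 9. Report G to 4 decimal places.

G = 0.9137

t=0: π = [0.1667, 0.1667, 0.0833, 0.2500, 0.3333], E[r] = 0.4167, γ^t·E[r] = 0.416667, running G = 0.416667
t=1: π = [0.1389, 0.1736, 0.2083, 0.2361, 0.2431], E[r] = 0.1944, γ^t·E[r] = 0.136111, running G = 0.552778
t=2: π = [0.1464, 0.1701, 0.1817, 0.2425, 0.2593], E[r] = 0.2459, γ^t·E[r] = 0.120515, running G = 0.673293
t=3: π = [0.1451, 0.1709, 0.1867, 0.2420, 0.2553], E[r] = 0.2367, γ^t·E[r] = 0.081201, running G = 0.754494
t=4: π = [0.1454, 0.1707, 0.1856, 0.2425, 0.2559], E[r] = 0.2392, γ^t·E[r] = 0.057427, running G = 0.811921
t=5: π = [0.1453, 0.1707, 0.1858, 0.2425, 0.2557], E[r] = 0.2389, γ^t·E[r] = 0.040151, running G = 0.852073
t=6: π = [0.1454, 0.1707, 0.1857, 0.2425, 0.2557], E[r] = 0.2390, γ^t·E[r] = 0.028121, running G = 0.880194
t=7: π = [0.1454, 0.1707, 0.1857, 0.2425, 0.2557], E[r] = 0.2390, γ^t·E[r] = 0.019685, running G = 0.899879
t=8: π = [0.1454, 0.1707, 0.1857, 0.2425, 0.2557], E[r] = 0.2390, γ^t·E[r] = 0.013780, running G = 0.913658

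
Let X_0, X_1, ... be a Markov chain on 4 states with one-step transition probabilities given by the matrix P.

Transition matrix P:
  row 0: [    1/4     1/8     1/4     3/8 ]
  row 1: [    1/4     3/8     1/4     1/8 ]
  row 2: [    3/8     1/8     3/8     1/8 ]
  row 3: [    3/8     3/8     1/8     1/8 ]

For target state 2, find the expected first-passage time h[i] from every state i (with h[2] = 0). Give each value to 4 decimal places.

First-step conditioning: h[2] = 0; for i ≠ 2, h[i] = 1 + Σ_k P[i][k]·h[k].
  h[0] = 1 + 1/4·h[0] + 1/8·h[1] + 3/8·h[3]
  h[1] = 1 + 1/4·h[0] + 3/8·h[1] + 1/8·h[3]
  h[3] = 1 + 3/8·h[0] + 3/8·h[1] + 1/8·h[3]
Solving the 3×3 linear system over states ≠ 2 gives exactly h = [32/7, 31/7, 0, 5] (h[2] = 0 is the target).

h = [4.5714, 4.4286, 0.0000, 5.0000]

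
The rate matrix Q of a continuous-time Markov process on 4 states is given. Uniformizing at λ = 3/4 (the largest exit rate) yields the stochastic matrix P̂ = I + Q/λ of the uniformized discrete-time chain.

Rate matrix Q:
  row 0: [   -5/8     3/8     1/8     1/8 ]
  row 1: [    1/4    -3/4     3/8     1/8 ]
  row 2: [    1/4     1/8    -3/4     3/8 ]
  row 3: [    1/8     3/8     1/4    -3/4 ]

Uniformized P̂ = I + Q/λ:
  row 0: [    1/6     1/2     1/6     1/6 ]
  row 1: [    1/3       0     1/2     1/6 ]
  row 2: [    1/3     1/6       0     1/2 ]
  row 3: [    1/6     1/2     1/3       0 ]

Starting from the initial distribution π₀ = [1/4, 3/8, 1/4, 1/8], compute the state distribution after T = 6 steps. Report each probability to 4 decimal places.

π = [0.2555, 0.2759, 0.2530, 0.2157]

t=0: π = [0.2500, 0.3750, 0.2500, 0.1250]
t=1: π = [0.2708, 0.2292, 0.2708, 0.2292]
t=2: π = [0.2500, 0.2951, 0.2361, 0.2188]
t=3: π = [0.2552, 0.2737, 0.2622, 0.2089]
t=4: π = [0.2560, 0.2758, 0.2490, 0.2192]
t=5: π = [0.2541, 0.2791, 0.2536, 0.2131]
t=6: π = [0.2555, 0.2759, 0.2530, 0.2157]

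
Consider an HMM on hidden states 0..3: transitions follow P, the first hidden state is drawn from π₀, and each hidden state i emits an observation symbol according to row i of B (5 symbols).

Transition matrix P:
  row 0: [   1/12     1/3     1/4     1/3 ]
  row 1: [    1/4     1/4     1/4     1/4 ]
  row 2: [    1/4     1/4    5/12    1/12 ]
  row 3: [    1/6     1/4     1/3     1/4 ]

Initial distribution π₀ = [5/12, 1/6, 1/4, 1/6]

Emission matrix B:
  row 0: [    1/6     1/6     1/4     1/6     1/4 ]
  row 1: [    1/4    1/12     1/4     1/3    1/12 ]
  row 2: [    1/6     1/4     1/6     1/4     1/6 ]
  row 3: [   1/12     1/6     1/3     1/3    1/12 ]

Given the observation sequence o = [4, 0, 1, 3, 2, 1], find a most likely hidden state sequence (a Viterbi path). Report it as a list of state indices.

t=0: δ = [1.042e-01, 1.389e-02, 4.167e-02, 1.389e-02]  (obs o_0=4)
t=1: δ = [1.736e-03, 8.681e-03, 4.340e-03, 2.894e-03]  ψ = [2, 0, 0, 0]  (obs o_1=0)
t=2: δ = [3.617e-04, 1.808e-04, 5.425e-04, 3.617e-04]  ψ = [1, 1, 1, 1]  (obs o_2=1)
t=3: δ = [2.261e-05, 4.521e-05, 5.651e-05, 4.019e-05]  ψ = [2, 2, 2, 0]  (obs o_3=3)
t=4: δ = [3.532e-06, 3.532e-06, 3.925e-06, 3.768e-06]  ψ = [2, 2, 2, 1]  (obs o_4=2)
t=5: δ = [1.635e-07, 9.811e-08, 4.088e-07, 1.962e-07]  ψ = [2, 0, 2, 0]  (obs o_5=1)
backtrack: best end state = 2; path = [0, 1, 2, 2, 2, 2]

path = [0, 1, 2, 2, 2, 2]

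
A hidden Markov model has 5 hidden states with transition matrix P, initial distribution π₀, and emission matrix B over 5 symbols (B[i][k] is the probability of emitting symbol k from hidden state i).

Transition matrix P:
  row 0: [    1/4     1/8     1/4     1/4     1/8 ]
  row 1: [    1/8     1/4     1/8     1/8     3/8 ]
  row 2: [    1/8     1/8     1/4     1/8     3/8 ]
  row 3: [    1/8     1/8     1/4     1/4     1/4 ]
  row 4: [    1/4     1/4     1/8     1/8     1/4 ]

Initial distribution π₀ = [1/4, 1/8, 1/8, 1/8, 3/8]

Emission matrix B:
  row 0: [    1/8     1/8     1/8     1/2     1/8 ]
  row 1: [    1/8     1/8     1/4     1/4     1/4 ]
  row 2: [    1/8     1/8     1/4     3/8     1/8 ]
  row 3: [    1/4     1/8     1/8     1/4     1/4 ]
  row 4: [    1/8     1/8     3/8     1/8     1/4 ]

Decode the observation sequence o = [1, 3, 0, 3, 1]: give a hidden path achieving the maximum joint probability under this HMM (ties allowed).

path = [4, 0, 3, 2, 4]

t=0: δ = [3.125e-02, 1.562e-02, 1.562e-02, 1.562e-02, 4.688e-02]  (obs o_0=1)
t=1: δ = [5.859e-03, 2.930e-03, 2.930e-03, 1.953e-03, 1.465e-03]  ψ = [4, 4, 0, 0, 4]  (obs o_1=3)
t=2: δ = [1.831e-04, 9.155e-05, 1.831e-04, 3.662e-04, 1.373e-04]  ψ = [0, 0, 0, 0, 1]  (obs o_2=0)
t=3: δ = [2.289e-05, 1.144e-05, 3.433e-05, 2.289e-05, 1.144e-05]  ψ = [0, 3, 3, 3, 3]  (obs o_3=3)
t=4: δ = [7.153e-07, 5.364e-07, 1.073e-06, 7.153e-07, 1.609e-06]  ψ = [0, 2, 2, 0, 2]  (obs o_4=1)
backtrack: best end state = 4; path = [4, 0, 3, 2, 4]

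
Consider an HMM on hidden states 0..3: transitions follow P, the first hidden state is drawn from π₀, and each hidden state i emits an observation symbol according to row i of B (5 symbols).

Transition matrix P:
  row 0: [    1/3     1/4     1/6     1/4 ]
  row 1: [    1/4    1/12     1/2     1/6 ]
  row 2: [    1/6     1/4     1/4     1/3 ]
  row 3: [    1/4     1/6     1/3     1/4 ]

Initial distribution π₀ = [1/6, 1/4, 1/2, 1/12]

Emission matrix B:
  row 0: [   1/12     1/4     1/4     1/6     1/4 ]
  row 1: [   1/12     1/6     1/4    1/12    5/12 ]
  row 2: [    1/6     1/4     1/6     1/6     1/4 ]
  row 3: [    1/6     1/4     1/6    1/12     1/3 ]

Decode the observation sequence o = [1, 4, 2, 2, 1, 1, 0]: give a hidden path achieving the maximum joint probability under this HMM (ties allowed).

t=0: δ = [4.167e-02, 4.167e-02, 1.250e-01, 2.083e-02]  (obs o_0=1)
t=1: δ = [5.208e-03, 1.302e-02, 7.812e-03, 1.389e-02]  ψ = [2, 2, 2, 2]  (obs o_1=4)
t=2: δ = [8.681e-04, 5.787e-04, 1.085e-03, 5.787e-04]  ψ = [3, 3, 1, 3]  (obs o_2=2)
t=3: δ = [7.234e-05, 6.782e-05, 4.823e-05, 6.028e-05]  ψ = [0, 2, 1, 2]  (obs o_3=2)
t=4: δ = [6.028e-06, 3.014e-06, 8.477e-06, 4.521e-06]  ψ = [0, 0, 1, 0]  (obs o_4=1)
t=5: δ = [5.023e-07, 3.532e-07, 5.298e-07, 7.064e-07]  ψ = [0, 2, 2, 2]  (obs o_5=1)
t=6: δ = [1.472e-08, 1.104e-08, 3.925e-08, 2.943e-08]  ψ = [3, 2, 3, 2]  (obs o_6=0)
backtrack: best end state = 2; path = [2, 1, 2, 1, 2, 3, 2]

path = [2, 1, 2, 1, 2, 3, 2]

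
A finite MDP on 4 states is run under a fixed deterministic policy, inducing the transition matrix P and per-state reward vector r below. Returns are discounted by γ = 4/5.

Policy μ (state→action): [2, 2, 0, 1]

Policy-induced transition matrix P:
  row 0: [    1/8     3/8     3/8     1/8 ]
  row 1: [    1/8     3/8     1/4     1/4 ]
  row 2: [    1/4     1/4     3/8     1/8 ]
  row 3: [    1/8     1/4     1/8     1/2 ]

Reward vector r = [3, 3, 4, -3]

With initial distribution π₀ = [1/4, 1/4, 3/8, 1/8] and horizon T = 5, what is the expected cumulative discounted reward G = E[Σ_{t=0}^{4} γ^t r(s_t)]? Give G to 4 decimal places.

t=0: π = [0.2500, 0.2500, 0.3750, 0.1250], E[r] = 2.6250, γ^t·E[r] = 2.625000, running G = 2.625000
t=1: π = [0.1719, 0.3125, 0.3125, 0.2031], E[r] = 2.0938, γ^t·E[r] = 1.675000, running G = 4.300000
t=2: π = [0.1641, 0.3105, 0.2852, 0.2402], E[r] = 1.8438, γ^t·E[r] = 1.180000, running G = 5.480000
t=3: π = [0.1606, 0.3093, 0.2761, 0.2539], E[r] = 1.7527, γ^t·E[r] = 0.897375, running G = 6.377375
t=4: π = [0.1595, 0.3087, 0.2729, 0.2589], E[r] = 1.7196, γ^t·E[r] = 0.704338, running G = 7.081713

G = 7.0817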